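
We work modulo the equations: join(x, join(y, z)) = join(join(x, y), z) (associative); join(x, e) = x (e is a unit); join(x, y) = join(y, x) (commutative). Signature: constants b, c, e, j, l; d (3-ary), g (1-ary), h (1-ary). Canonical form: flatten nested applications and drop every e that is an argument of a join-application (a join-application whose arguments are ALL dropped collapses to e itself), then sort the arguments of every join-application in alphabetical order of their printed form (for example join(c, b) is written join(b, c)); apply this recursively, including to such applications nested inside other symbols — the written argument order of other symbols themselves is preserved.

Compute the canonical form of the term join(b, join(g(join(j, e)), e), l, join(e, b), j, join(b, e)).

Answer: join(b, b, b, g(j), j, l)

Derivation:
Un-nest:  join(b, g(join(j, e)), e, l, e, b, j, b, e)
Canonicalize subterm:  g(join(j, e))  →  g(j)
Drop the unit:  drop e (×3)
Sort:  join(b, b, b, g(j), j, l)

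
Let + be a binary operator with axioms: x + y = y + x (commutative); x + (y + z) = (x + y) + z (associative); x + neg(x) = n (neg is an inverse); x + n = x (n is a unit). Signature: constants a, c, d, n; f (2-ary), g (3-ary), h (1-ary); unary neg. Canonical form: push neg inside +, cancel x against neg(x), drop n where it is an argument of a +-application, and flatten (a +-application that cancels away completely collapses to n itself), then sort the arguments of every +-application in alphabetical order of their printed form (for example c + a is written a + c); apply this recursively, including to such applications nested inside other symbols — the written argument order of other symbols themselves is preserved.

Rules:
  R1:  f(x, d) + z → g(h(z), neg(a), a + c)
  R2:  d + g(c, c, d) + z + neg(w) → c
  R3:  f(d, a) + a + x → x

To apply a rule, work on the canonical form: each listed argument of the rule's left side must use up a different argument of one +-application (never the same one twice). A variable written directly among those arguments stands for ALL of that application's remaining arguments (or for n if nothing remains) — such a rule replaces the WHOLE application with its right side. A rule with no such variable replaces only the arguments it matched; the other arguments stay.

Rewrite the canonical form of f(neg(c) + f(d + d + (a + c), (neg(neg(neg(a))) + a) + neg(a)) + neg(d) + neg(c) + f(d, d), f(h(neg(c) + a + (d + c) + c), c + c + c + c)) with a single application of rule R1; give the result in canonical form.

Answer: f(g(h(f(a + c + d + d, neg(a)) + neg(c) + neg(c) + neg(d)), neg(a), a + c), f(h(a + c + d), c + c + c + c))

Derivation:
Canonical form:  f(f(a + c + d + d, neg(a)) + f(d, d) + neg(c) + neg(c) + neg(d), f(h(a + c + d), c + c + c + c))
R1 matches:  uses f(d, d);  x := d, z := f(a + c + d + d, neg(a)) + neg(c) + neg(c) + neg(d)
The extension variable absorbs all remaining arguments, so the whole application is rewritten.
Giving:  f(g(h(f(a + c + d + d, neg(a)) + neg(c) + neg(c) + neg(d)), neg(a), a + c), f(h(a + c + d), c + c + c + c))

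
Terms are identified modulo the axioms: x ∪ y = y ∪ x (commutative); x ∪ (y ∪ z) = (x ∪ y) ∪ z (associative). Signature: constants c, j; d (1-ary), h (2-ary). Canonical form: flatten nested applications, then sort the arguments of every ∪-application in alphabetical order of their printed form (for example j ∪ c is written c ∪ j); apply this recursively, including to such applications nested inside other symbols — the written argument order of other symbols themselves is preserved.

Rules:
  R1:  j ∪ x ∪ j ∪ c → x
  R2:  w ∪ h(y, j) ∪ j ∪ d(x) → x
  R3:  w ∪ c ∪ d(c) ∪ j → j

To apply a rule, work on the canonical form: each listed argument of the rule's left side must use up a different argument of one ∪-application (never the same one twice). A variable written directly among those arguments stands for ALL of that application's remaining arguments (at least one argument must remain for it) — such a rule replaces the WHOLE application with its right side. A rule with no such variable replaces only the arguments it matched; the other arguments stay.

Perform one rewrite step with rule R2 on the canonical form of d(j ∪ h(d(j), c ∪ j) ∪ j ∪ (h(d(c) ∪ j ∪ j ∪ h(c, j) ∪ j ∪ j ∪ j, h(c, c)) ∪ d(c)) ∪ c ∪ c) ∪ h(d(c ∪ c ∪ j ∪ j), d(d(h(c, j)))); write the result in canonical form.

Answer: d(c ∪ c ∪ d(c) ∪ h(c, h(c, c)) ∪ h(d(j), c ∪ j) ∪ j ∪ j) ∪ h(d(c ∪ c ∪ j ∪ j), d(d(h(c, j))))

Derivation:
Canonical form:  d(c ∪ c ∪ d(c) ∪ h(d(c) ∪ h(c, j) ∪ j ∪ j ∪ j ∪ j ∪ j, h(c, c)) ∪ h(d(j), c ∪ j) ∪ j ∪ j) ∪ h(d(c ∪ c ∪ j ∪ j), d(d(h(c, j))))
R2 matches:  uses d(c), h(c, j), j;  w := j ∪ j ∪ j ∪ j, x := c, y := c
Every leftover argument binds to the variable; the entire application is replaced.
Result:  d(c ∪ c ∪ d(c) ∪ h(c, h(c, c)) ∪ h(d(j), c ∪ j) ∪ j ∪ j) ∪ h(d(c ∪ c ∪ j ∪ j), d(d(h(c, j))))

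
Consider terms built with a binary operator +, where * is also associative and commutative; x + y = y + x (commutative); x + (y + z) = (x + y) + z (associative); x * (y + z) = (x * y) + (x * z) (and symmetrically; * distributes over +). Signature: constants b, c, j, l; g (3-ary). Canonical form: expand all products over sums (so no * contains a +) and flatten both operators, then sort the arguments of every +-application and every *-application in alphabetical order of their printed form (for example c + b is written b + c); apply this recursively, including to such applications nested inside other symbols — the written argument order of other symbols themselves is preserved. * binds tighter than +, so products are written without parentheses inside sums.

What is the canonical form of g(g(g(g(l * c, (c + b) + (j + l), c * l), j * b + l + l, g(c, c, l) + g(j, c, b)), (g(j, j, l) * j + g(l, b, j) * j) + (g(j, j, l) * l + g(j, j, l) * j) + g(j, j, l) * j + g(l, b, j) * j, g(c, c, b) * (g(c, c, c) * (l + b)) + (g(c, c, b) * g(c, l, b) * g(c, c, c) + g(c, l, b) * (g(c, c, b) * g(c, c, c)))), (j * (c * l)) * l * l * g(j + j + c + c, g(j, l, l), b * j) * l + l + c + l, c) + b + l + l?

Expand products over sums:  g(g(g(g(c * l, b + c + j + l, c * l), b * j + l + l, g(c, c, l) + g(j, c, b)), g(j, j, l) * j + g(j, j, l) * j + g(j, j, l) * j + g(j, j, l) * l + g(l, b, j) * j + g(l, b, j) * j, b * g(c, c, b) * g(c, c, c) + g(c, c, b) * g(c, c, c) * g(c, l, b) + g(c, c, b) * g(c, c, c) * g(c, l, b) + g(c, c, b) * g(c, c, c) * l), c + c * g(c + c + j + j, g(j, l, l), b * j) * j * l * l * l * l + l + l, c) + b + l + l
Sort:  b + g(g(g(g(c * l, b + c + j + l, c * l), b * j + l + l, g(c, c, l) + g(j, c, b)), g(j, j, l) * j + g(j, j, l) * j + g(j, j, l) * j + g(j, j, l) * l + g(l, b, j) * j + g(l, b, j) * j, b * g(c, c, b) * g(c, c, c) + g(c, c, b) * g(c, c, c) * g(c, l, b) + g(c, c, b) * g(c, c, c) * g(c, l, b) + g(c, c, b) * g(c, c, c) * l), c + c * g(c + c + j + j, g(j, l, l), b * j) * j * l * l * l * l + l + l, c) + l + l

Answer: b + g(g(g(g(c * l, b + c + j + l, c * l), b * j + l + l, g(c, c, l) + g(j, c, b)), g(j, j, l) * j + g(j, j, l) * j + g(j, j, l) * j + g(j, j, l) * l + g(l, b, j) * j + g(l, b, j) * j, b * g(c, c, b) * g(c, c, c) + g(c, c, b) * g(c, c, c) * g(c, l, b) + g(c, c, b) * g(c, c, c) * g(c, l, b) + g(c, c, b) * g(c, c, c) * l), c + c * g(c + c + j + j, g(j, l, l), b * j) * j * l * l * l * l + l + l, c) + l + l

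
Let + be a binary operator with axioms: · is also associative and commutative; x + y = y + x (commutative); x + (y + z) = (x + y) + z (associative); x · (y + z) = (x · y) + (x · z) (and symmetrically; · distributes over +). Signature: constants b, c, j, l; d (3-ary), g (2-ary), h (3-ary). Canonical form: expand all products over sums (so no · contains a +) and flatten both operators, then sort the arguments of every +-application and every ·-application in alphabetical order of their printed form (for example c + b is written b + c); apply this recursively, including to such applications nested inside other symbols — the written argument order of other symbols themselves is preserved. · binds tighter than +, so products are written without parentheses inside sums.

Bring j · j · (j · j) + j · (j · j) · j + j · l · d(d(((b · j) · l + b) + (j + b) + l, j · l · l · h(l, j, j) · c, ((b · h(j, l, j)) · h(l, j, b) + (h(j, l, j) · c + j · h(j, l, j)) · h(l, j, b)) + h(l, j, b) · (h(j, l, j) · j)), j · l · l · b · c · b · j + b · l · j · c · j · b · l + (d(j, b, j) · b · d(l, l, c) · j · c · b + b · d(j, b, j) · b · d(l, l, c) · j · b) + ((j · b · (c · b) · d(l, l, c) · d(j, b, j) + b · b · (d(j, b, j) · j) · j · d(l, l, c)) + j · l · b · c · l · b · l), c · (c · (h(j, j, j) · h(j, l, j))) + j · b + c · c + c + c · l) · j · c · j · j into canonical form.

Answer: c · d(d(b + b + b · j · l + j + l, c · h(l, j, j) · j · l · l, b · h(j, l, j) · h(l, j, b) + c · h(j, l, j) · h(l, j, b) + h(j, l, j) · h(l, j, b) · j + h(j, l, j) · h(l, j, b) · j), b · b · b · d(j, b, j) · d(l, l, c) · j + b · b · c · d(j, b, j) · d(l, l, c) · j + b · b · c · d(j, b, j) · d(l, l, c) · j + b · b · c · j · j · l · l + b · b · c · j · j · l · l + b · b · c · j · l · l · l + b · b · d(j, b, j) · d(l, l, c) · j · j, b · j + c + c · c + c · c · h(j, j, j) · h(j, l, j) + c · l) · j · j · j · j · l + j · j · j · j + j · j · j · j

Derivation:
Expand:  j · j · j · j + j · j · j · j + c · d(d(b + b + b · j · l + j + l, c · h(l, j, j) · j · l · l, b · h(j, l, j) · h(l, j, b) + c · h(j, l, j) · h(l, j, b) + h(j, l, j) · h(l, j, b) · j + h(j, l, j) · h(l, j, b) · j), b · b · b · d(j, b, j) · d(l, l, c) · j + b · b · c · d(j, b, j) · d(l, l, c) · j + b · b · c · d(j, b, j) · d(l, l, c) · j + b · b · c · j · j · l · l + b · b · c · j · j · l · l + b · b · c · j · l · l · l + b · b · d(j, b, j) · d(l, l, c) · j · j, b · j + c + c · c + c · c · h(j, j, j) · h(j, l, j) + c · l) · j · j · j · j · l
Sort:  c · d(d(b + b + b · j · l + j + l, c · h(l, j, j) · j · l · l, b · h(j, l, j) · h(l, j, b) + c · h(j, l, j) · h(l, j, b) + h(j, l, j) · h(l, j, b) · j + h(j, l, j) · h(l, j, b) · j), b · b · b · d(j, b, j) · d(l, l, c) · j + b · b · c · d(j, b, j) · d(l, l, c) · j + b · b · c · d(j, b, j) · d(l, l, c) · j + b · b · c · j · j · l · l + b · b · c · j · j · l · l + b · b · c · j · l · l · l + b · b · d(j, b, j) · d(l, l, c) · j · j, b · j + c + c · c + c · c · h(j, j, j) · h(j, l, j) + c · l) · j · j · j · j · l + j · j · j · j + j · j · j · j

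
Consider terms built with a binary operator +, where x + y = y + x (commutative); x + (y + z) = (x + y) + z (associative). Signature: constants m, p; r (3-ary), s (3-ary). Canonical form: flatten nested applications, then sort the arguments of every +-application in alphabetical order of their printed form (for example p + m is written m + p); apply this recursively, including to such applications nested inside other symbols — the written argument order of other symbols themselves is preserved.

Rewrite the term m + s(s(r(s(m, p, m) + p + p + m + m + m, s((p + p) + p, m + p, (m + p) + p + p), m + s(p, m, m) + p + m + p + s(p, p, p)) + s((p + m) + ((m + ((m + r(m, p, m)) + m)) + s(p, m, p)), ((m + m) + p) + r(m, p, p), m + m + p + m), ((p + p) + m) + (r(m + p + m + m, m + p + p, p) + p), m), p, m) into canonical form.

Inside:  s(s(r(s(m, p, m) + p + p + m + m + m, s((p + p) + p, m + p, (m + p) + p + p), m + s(p, m, m) + p + m + p + s(p, p, p)) + s((p + m) + ((m + ((m + r(m, p, m)) + m)) + s(p, m, p)), ((m + m) + p) + r(m, p, p), m + m + p + m), ((p + p) + m) + (r(m + p + m + m, m + p + p, p) + p), m), p, m)  →  s(s(r(m + m + m + p + p + s(m, p, m), s(p + p + p, m + p, m + p + p + p), m + m + p + p + s(p, m, m) + s(p, p, p)) + s(m + m + m + m + p + r(m, p, m) + s(p, m, p), m + m + p + r(m, p, p), m + m + m + p), m + p + p + p + r(m + m + m + p, m + p + p, p), m), p, m)
Sort arguments:  m + s(s(r(m + m + m + p + p + s(m, p, m), s(p + p + p, m + p, m + p + p + p), m + m + p + p + s(p, m, m) + s(p, p, p)) + s(m + m + m + m + p + r(m, p, m) + s(p, m, p), m + m + p + r(m, p, p), m + m + m + p), m + p + p + p + r(m + m + m + p, m + p + p, p), m), p, m)

Answer: m + s(s(r(m + m + m + p + p + s(m, p, m), s(p + p + p, m + p, m + p + p + p), m + m + p + p + s(p, m, m) + s(p, p, p)) + s(m + m + m + m + p + r(m, p, m) + s(p, m, p), m + m + p + r(m, p, p), m + m + m + p), m + p + p + p + r(m + m + m + p, m + p + p, p), m), p, m)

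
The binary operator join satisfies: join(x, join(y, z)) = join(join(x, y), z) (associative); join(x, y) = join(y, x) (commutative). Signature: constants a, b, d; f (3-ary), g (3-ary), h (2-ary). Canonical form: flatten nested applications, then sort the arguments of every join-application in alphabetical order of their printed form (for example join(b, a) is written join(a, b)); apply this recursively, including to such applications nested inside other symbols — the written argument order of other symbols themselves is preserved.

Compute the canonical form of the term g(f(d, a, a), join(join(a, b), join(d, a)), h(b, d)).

Answer: g(f(d, a, a), join(a, a, b, d), h(b, d))

Derivation:
Work inside:  join(join(a, b), join(d, a))
Un-nest:  join(a, b, d, a)
Order the arguments:  join(a, a, b, d)
Reassemble:  g(f(d, a, a), join(a, a, b, d), h(b, d))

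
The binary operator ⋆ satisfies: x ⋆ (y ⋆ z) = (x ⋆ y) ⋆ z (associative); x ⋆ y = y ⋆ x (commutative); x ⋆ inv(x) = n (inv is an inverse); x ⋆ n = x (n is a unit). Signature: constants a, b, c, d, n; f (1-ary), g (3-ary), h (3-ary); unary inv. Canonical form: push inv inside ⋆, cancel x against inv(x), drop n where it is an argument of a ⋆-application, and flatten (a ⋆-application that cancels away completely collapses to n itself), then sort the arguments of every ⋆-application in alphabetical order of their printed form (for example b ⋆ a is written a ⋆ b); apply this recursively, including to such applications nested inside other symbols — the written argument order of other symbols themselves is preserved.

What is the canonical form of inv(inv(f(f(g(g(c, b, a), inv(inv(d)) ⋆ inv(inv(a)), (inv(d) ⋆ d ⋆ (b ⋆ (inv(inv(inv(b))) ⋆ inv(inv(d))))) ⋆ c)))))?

Answer: f(f(g(g(c, b, a), a ⋆ d, c ⋆ d)))

Derivation:
Push inv inside:  distribute inv over ⋆ and collapse double inv
Collect:  f(f(g(g(c, b, a), a ⋆ d, c ⋆ d)))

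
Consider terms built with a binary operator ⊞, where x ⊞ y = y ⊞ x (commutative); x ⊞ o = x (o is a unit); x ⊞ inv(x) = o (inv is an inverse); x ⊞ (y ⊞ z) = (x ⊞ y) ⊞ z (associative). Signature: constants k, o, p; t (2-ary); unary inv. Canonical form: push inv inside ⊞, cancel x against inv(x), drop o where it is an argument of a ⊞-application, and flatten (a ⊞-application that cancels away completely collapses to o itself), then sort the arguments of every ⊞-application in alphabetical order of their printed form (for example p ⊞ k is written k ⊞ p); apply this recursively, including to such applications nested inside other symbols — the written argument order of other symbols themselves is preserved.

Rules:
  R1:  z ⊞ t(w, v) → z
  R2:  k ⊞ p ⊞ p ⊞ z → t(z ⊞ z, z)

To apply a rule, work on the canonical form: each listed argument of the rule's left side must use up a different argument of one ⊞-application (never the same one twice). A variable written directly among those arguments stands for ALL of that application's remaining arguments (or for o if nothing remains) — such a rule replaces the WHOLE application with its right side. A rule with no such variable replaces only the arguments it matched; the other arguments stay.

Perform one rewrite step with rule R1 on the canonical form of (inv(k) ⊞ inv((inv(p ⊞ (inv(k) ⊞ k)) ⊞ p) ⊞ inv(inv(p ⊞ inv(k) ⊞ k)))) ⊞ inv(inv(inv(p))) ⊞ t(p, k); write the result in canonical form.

Answer: inv(k) ⊞ inv(p) ⊞ inv(p)

Derivation:
Canonical form:  inv(k) ⊞ inv(p) ⊞ inv(p) ⊞ t(p, k)
Match R1:  consume t(p, k);  v := k, w := p, z := inv(k) ⊞ inv(p) ⊞ inv(p)
The variable takes the whole remainder — replace the entire application.
Giving:  inv(k) ⊞ inv(p) ⊞ inv(p)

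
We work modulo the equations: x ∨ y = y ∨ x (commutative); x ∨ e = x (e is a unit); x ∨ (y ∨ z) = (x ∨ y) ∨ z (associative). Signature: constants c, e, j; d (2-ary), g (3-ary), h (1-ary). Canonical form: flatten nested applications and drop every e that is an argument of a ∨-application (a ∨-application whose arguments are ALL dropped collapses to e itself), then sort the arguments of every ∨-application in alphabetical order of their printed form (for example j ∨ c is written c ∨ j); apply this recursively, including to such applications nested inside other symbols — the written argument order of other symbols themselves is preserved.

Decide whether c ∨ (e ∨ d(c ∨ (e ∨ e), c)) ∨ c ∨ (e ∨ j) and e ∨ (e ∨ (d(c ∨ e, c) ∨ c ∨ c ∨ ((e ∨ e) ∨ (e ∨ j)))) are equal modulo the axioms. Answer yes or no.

Left:  c ∨ (e ∨ d(c ∨ (e ∨ e), c)) ∨ c ∨ (e ∨ j)
  Un-nest:  c ∨ e ∨ d(c ∨ (e ∨ e), c) ∨ c ∨ e ∨ j
  Inside:  d(c ∨ (e ∨ e), c)  →  d(c, c)
  Unit:  drop e (×2)
  Sort arguments:  c ∨ c ∨ d(c, c) ∨ j
Right:  e ∨ (e ∨ (d(c ∨ e, c) ∨ c ∨ c ∨ ((e ∨ e) ∨ (e ∨ j))))
  Merge nested applications:  e ∨ e ∨ d(c ∨ e, c) ∨ c ∨ c ∨ e ∨ e ∨ e ∨ j
  Canonicalize subterm:  d(c ∨ e, c)  →  d(c, c)
  Units out:  drop e (×5)
  Sort:  c ∨ c ∨ d(c, c) ∨ j

Answer: yes — both canonical forms are c ∨ c ∨ d(c, c) ∨ j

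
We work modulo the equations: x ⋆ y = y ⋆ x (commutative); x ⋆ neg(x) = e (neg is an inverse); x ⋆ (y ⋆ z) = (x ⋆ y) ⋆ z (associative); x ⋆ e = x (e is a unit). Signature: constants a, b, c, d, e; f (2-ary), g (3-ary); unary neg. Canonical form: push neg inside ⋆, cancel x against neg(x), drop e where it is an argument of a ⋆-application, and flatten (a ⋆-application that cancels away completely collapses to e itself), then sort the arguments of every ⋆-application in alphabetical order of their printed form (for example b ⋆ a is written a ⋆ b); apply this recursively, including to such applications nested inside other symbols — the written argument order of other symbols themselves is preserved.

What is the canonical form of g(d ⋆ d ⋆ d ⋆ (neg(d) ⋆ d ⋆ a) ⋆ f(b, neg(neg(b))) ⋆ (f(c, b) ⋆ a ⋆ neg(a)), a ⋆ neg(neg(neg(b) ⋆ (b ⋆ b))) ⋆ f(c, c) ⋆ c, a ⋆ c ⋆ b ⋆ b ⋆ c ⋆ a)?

Focus inside:  d ⋆ d ⋆ d ⋆ (neg(d) ⋆ d ⋆ a) ⋆ f(b, neg(neg(b))) ⋆ (f(c, b) ⋆ a ⋆ neg(a))
Push neg inside:  distribute neg over ⋆ and collapse double neg
Combine occurrences:  d ⋆ d ⋆ d ⋆ a ⋆ f(b, b) ⋆ f(c, b)
Sort arguments:  a ⋆ d ⋆ d ⋆ d ⋆ f(b, b) ⋆ f(c, b)
Rebuild:  g(a ⋆ d ⋆ d ⋆ d ⋆ f(b, b) ⋆ f(c, b), a ⋆ b ⋆ c ⋆ f(c, c), a ⋆ a ⋆ b ⋆ b ⋆ c ⋆ c)

Answer: g(a ⋆ d ⋆ d ⋆ d ⋆ f(b, b) ⋆ f(c, b), a ⋆ b ⋆ c ⋆ f(c, c), a ⋆ a ⋆ b ⋆ b ⋆ c ⋆ c)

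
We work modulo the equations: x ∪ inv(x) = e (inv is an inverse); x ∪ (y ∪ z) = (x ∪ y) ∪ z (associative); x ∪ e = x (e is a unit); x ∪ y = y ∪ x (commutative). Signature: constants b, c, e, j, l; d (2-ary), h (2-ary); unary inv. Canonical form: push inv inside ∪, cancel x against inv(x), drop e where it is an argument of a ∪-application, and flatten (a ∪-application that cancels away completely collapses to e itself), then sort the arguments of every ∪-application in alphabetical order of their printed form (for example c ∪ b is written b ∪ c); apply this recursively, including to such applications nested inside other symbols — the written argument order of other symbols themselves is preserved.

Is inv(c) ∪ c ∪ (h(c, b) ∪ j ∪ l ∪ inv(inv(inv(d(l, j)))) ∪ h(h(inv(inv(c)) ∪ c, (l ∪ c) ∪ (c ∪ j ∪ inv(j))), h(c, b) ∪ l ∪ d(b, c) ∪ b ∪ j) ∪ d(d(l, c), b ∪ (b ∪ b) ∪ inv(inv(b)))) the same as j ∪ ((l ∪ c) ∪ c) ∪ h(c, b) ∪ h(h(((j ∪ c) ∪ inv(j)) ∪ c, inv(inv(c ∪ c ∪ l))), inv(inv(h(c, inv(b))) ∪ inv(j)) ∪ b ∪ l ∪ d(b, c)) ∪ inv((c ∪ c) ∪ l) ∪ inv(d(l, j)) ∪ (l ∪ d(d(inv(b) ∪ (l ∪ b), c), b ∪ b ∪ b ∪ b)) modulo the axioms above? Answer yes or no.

Answer: no — d(d(l, c), b ∪ b ∪ b ∪ b) ∪ h(c, b) ∪ h(h(c ∪ c, c ∪ c ∪ l), b ∪ d(b, c) ∪ h(c, b) ∪ j ∪ l) ∪ inv(d(l, j)) ∪ j ∪ l vs d(d(l, c), b ∪ b ∪ b ∪ b) ∪ h(c, b) ∪ h(h(c ∪ c, c ∪ c ∪ l), b ∪ d(b, c) ∪ h(c, inv(b)) ∪ j ∪ l) ∪ inv(d(l, j)) ∪ j ∪ l

Derivation:
Left:  inv(c) ∪ c ∪ (h(c, b) ∪ j ∪ l ∪ inv(inv(inv(d(l, j)))) ∪ h(h(inv(inv(c)) ∪ c, (l ∪ c) ∪ (c ∪ j ∪ inv(j))), h(c, b) ∪ l ∪ d(b, c) ∪ b ∪ j) ∪ d(d(l, c), b ∪ (b ∪ b) ∪ inv(inv(b))))
  Push inv inside:  distribute inv over ∪ and collapse double inv
  Cancel inverse pairs:  c cancels
  Collect terms:  h(c, b) ∪ j ∪ l ∪ inv(d(l, j)) ∪ h(h(c ∪ c, c ∪ c ∪ l), b ∪ d(b, c) ∪ h(c, b) ∪ j ∪ l) ∪ d(d(l, c), b ∪ b ∪ b ∪ b)
  Sort:  d(d(l, c), b ∪ b ∪ b ∪ b) ∪ h(c, b) ∪ h(h(c ∪ c, c ∪ c ∪ l), b ∪ d(b, c) ∪ h(c, b) ∪ j ∪ l) ∪ inv(d(l, j)) ∪ j ∪ l
Right:  j ∪ ((l ∪ c) ∪ c) ∪ h(c, b) ∪ h(h(((j ∪ c) ∪ inv(j)) ∪ c, inv(inv(c ∪ c ∪ l))), inv(inv(h(c, inv(b))) ∪ inv(j)) ∪ b ∪ l ∪ d(b, c)) ∪ inv((c ∪ c) ∪ l) ∪ inv(d(l, j)) ∪ (l ∪ d(d(inv(b) ∪ (l ∪ b), c), b ∪ b ∪ b ∪ b))
  Push inv inside:  distribute inv over ∪ and collapse double inv
  Inverses cancel:  c cancels
  Collect terms:  j ∪ l ∪ h(c, b) ∪ h(h(c ∪ c, c ∪ c ∪ l), b ∪ d(b, c) ∪ h(c, inv(b)) ∪ j ∪ l) ∪ inv(d(l, j)) ∪ d(d(l, c), b ∪ b ∪ b ∪ b)
  Sort arguments:  d(d(l, c), b ∪ b ∪ b ∪ b) ∪ h(c, b) ∪ h(h(c ∪ c, c ∪ c ∪ l), b ∪ d(b, c) ∪ h(c, inv(b)) ∪ j ∪ l) ∪ inv(d(l, j)) ∪ j ∪ l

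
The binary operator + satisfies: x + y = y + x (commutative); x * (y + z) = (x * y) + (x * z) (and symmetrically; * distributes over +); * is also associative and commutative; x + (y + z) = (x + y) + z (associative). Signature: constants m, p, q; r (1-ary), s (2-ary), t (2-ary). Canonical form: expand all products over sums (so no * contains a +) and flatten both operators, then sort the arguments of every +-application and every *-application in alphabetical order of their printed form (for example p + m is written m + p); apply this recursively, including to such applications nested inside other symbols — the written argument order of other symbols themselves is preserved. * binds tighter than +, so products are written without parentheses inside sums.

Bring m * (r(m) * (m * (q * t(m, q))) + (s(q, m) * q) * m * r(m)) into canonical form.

Distribute:  m * m * q * r(m) * t(m, q) + m * m * q * r(m) * s(q, m)
Sort:  m * m * q * r(m) * s(q, m) + m * m * q * r(m) * t(m, q)

Answer: m * m * q * r(m) * s(q, m) + m * m * q * r(m) * t(m, q)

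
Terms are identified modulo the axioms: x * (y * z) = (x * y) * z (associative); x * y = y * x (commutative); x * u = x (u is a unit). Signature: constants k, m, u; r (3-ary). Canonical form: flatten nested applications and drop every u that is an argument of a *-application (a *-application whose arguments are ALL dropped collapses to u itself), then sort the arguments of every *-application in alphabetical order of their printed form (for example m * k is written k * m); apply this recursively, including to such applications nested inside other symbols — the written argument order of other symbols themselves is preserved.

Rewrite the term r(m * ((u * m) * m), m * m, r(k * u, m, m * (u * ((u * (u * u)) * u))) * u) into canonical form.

Focus inside:  r(k * u, m, m * (u * ((u * (u * u)) * u))) * u
Simplify inside:  r(k * u, m, m * (u * ((u * (u * u)) * u)))  →  r(k, m, m)
Unit:  drop u
Order the arguments:  r(k, m, m)
Put back:  r(m * m * m, m * m, r(k, m, m))

Answer: r(m * m * m, m * m, r(k, m, m))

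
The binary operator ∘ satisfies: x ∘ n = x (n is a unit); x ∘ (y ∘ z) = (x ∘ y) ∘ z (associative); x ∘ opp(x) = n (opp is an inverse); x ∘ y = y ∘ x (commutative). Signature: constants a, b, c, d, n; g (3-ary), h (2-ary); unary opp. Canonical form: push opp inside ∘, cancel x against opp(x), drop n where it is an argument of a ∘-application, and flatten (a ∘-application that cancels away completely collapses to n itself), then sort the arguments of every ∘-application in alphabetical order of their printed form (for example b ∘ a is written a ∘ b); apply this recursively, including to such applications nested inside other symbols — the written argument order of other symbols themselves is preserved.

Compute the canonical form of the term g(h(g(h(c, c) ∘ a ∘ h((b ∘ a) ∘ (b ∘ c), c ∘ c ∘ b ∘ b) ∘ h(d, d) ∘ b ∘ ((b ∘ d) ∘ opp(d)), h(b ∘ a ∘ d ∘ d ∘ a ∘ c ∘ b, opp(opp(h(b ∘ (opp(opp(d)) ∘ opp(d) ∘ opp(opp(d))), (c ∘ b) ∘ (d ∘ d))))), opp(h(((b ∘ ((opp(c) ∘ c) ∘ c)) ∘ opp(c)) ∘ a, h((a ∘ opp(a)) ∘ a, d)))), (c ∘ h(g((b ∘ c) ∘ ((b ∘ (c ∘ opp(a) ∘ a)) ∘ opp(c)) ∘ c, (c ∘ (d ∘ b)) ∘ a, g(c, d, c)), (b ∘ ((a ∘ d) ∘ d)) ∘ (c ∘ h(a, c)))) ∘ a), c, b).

Descend into:  (c ∘ h(g((b ∘ c) ∘ ((b ∘ (c ∘ opp(a) ∘ a)) ∘ opp(c)) ∘ c, (c ∘ (d ∘ b)) ∘ a, g(c, d, c)), (b ∘ ((a ∘ d) ∘ d)) ∘ (c ∘ h(a, c)))) ∘ a
Collect:  c ∘ h(g(b ∘ b ∘ c ∘ c, a ∘ b ∘ c ∘ d, g(c, d, c)), a ∘ b ∘ c ∘ d ∘ d ∘ h(a, c)) ∘ a
Sort:  a ∘ c ∘ h(g(b ∘ b ∘ c ∘ c, a ∘ b ∘ c ∘ d, g(c, d, c)), a ∘ b ∘ c ∘ d ∘ d ∘ h(a, c))
Reassemble:  g(h(g(a ∘ b ∘ b ∘ h(a ∘ b ∘ b ∘ c, b ∘ b ∘ c ∘ c) ∘ h(c, c) ∘ h(d, d), h(a ∘ a ∘ b ∘ b ∘ c ∘ d ∘ d, h(b ∘ d, b ∘ c ∘ d ∘ d)), opp(h(a ∘ b, h(a, d)))), a ∘ c ∘ h(g(b ∘ b ∘ c ∘ c, a ∘ b ∘ c ∘ d, g(c, d, c)), a ∘ b ∘ c ∘ d ∘ d ∘ h(a, c))), c, b)

Answer: g(h(g(a ∘ b ∘ b ∘ h(a ∘ b ∘ b ∘ c, b ∘ b ∘ c ∘ c) ∘ h(c, c) ∘ h(d, d), h(a ∘ a ∘ b ∘ b ∘ c ∘ d ∘ d, h(b ∘ d, b ∘ c ∘ d ∘ d)), opp(h(a ∘ b, h(a, d)))), a ∘ c ∘ h(g(b ∘ b ∘ c ∘ c, a ∘ b ∘ c ∘ d, g(c, d, c)), a ∘ b ∘ c ∘ d ∘ d ∘ h(a, c))), c, b)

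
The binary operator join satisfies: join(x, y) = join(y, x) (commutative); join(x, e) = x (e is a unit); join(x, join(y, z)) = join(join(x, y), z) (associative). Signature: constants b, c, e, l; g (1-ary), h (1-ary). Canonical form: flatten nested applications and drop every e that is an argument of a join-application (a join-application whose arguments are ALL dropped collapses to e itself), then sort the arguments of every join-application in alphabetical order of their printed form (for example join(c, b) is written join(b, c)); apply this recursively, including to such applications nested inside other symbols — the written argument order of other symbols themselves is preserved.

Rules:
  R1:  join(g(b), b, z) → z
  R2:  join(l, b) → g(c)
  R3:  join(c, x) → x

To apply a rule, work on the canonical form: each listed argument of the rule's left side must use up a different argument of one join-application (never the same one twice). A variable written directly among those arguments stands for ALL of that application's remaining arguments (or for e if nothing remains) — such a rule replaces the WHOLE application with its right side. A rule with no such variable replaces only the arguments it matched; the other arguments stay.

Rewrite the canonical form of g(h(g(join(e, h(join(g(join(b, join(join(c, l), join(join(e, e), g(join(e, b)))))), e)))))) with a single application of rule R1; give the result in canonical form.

Canonical form:  g(h(g(h(g(join(b, c, g(b), l))))))
Apply R1:  consuming b, g(b);  z := join(c, l)
Every leftover argument binds to the variable; the entire application is replaced.
Result:  g(h(g(h(g(join(c, l))))))

Answer: g(h(g(h(g(join(c, l))))))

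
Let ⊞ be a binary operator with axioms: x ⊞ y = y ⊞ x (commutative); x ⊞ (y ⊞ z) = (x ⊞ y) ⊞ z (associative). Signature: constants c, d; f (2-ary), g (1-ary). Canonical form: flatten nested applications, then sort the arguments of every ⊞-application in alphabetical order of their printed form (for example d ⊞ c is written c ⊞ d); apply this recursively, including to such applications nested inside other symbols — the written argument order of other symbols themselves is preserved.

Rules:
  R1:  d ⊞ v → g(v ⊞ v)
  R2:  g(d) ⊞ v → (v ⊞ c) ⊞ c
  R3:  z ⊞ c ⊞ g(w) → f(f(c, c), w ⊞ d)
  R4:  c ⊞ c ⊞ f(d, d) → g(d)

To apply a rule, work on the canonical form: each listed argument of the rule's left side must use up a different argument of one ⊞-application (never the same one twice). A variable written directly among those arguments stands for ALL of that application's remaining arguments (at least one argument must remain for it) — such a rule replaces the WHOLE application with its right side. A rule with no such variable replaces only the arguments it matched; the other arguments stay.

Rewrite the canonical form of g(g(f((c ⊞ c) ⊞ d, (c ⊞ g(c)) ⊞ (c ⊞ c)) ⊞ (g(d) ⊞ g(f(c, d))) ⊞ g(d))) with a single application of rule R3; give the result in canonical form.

Canonical form:  g(g(f(c ⊞ c ⊞ d, c ⊞ c ⊞ c ⊞ g(c)) ⊞ g(d) ⊞ g(d) ⊞ g(f(c, d))))
Match R3:  consume c, g(c);  w := c, z := c ⊞ c
The variable takes the whole remainder — replace the entire application.
Giving:  g(g(f(c ⊞ c ⊞ d, f(f(c, c), c ⊞ d)) ⊞ g(d) ⊞ g(d) ⊞ g(f(c, d))))

Answer: g(g(f(c ⊞ c ⊞ d, f(f(c, c), c ⊞ d)) ⊞ g(d) ⊞ g(d) ⊞ g(f(c, d))))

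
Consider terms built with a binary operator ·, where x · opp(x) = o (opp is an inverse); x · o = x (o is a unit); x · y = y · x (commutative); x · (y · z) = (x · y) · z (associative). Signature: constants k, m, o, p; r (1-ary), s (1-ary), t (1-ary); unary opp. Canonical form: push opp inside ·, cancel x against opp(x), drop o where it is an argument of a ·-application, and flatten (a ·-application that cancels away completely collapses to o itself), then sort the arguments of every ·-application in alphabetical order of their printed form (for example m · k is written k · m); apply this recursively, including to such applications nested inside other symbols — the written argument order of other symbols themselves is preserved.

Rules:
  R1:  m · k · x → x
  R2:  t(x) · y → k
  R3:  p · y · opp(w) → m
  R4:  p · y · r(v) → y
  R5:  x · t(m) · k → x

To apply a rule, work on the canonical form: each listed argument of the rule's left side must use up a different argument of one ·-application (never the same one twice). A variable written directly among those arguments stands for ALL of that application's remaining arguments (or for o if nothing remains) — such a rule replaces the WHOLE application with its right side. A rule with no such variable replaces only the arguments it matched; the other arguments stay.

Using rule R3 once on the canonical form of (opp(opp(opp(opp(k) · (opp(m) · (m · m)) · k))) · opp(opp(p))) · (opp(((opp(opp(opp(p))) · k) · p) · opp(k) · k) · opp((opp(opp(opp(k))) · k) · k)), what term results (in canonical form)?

Answer: m

Derivation:
Canonical form:  opp(k) · opp(k) · opp(m) · p
Match R3:  consume opp(k), p;  w := k, y := opp(k) · opp(m)
The variable takes the whole remainder — replace the entire application.
New term:  m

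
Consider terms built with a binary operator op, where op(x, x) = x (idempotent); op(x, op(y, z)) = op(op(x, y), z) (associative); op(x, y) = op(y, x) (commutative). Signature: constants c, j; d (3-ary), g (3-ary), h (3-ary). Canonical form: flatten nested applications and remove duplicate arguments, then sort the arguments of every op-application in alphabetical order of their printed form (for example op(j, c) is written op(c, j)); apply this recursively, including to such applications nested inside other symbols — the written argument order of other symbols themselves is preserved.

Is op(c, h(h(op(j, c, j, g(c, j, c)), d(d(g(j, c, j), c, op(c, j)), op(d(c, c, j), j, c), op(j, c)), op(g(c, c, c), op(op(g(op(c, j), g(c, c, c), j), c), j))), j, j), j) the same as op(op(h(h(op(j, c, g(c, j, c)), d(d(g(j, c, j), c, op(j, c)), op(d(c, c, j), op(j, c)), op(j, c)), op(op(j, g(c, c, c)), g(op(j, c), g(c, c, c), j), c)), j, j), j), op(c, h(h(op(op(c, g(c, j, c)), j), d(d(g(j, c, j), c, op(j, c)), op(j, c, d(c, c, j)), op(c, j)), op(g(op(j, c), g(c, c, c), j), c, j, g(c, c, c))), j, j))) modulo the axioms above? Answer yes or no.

Answer: yes — both canonical forms are op(c, h(h(op(c, g(c, j, c), j), d(d(g(j, c, j), c, op(c, j)), op(c, d(c, c, j), j), op(c, j)), op(c, g(c, c, c), g(op(c, j), g(c, c, c), j), j)), j, j), j)

Derivation:
Left:  op(c, h(h(op(j, c, j, g(c, j, c)), d(d(g(j, c, j), c, op(c, j)), op(d(c, c, j), j, c), op(j, c)), op(g(c, c, c), op(op(g(op(c, j), g(c, c, c), j), c), j))), j, j), j)
  Canonicalize subterm:  h(h(op(j, c, j, g(c, j, c)), d(d(g(j, c, j), c, op(c, j)), op(d(c, c, j), j, c), op(j, c)), op(g(c, c, c), op(op(g(op(c, j), g(c, c, c), j), c), j))), j, j)  →  h(h(op(c, g(c, j, c), j), d(d(g(j, c, j), c, op(c, j)), op(c, d(c, c, j), j), op(c, j)), op(c, g(c, c, c), g(op(c, j), g(c, c, c), j), j)), j, j)
  Sort:  op(c, h(h(op(c, g(c, j, c), j), d(d(g(j, c, j), c, op(c, j)), op(c, d(c, c, j), j), op(c, j)), op(c, g(c, c, c), g(op(c, j), g(c, c, c), j), j)), j, j), j)
Right:  op(op(h(h(op(j, c, g(c, j, c)), d(d(g(j, c, j), c, op(j, c)), op(d(c, c, j), op(j, c)), op(j, c)), op(op(j, g(c, c, c)), g(op(j, c), g(c, c, c), j), c)), j, j), j), op(c, h(h(op(op(c, g(c, j, c)), j), d(d(g(j, c, j), c, op(j, c)), op(j, c, d(c, c, j)), op(c, j)), op(g(op(j, c), g(c, c, c), j), c, j, g(c, c, c))), j, j)))
  Flatten:  op(h(h(op(j, c, g(c, j, c)), d(d(g(j, c, j), c, op(j, c)), op(d(c, c, j), op(j, c)), op(j, c)), op(op(j, g(c, c, c)), g(op(j, c), g(c, c, c), j), c)), j, j), j, c, h(h(op(op(c, g(c, j, c)), j), d(d(g(j, c, j), c, op(j, c)), op(j, c, d(c, c, j)), op(c, j)), op(g(op(j, c), g(c, c, c), j), c, j, g(c, c, c))), j, j))
  Canonicalize subterm:  h(h(op(j, c, g(c, j, c)), d(d(g(j, c, j), c, op(j, c)), op(d(c, c, j), op(j, c)), op(j, c)), op(op(j, g(c, c, c)), g(op(j, c), g(c, c, c), j), c)), j, j)  →  h(h(op(c, g(c, j, c), j), d(d(g(j, c, j), c, op(c, j)), op(c, d(c, c, j), j), op(c, j)), op(c, g(c, c, c), g(op(c, j), g(c, c, c), j), j)), j, j)
  Simplify inside:  h(h(op(op(c, g(c, j, c)), j), d(d(g(j, c, j), c, op(j, c)), op(j, c, d(c, c, j)), op(c, j)), op(g(op(j, c), g(c, c, c), j), c, j, g(c, c, c))), j, j)  →  h(h(op(c, g(c, j, c), j), d(d(g(j, c, j), c, op(c, j)), op(c, d(c, c, j), j), op(c, j)), op(c, g(c, c, c), g(op(c, j), g(c, c, c), j), j)), j, j)
  Drop duplicates:  drop duplicate h(h(op(c, g(c, j, c), j), d(d(g(j, c, j), c, op(c, j)), op(c, d(c, c, j), j), op(c, j)), op(c, g(c, c, c), g(op(c, j), g(c, c, c), j), j)), j, j)
  Sort:  op(c, h(h(op(c, g(c, j, c), j), d(d(g(j, c, j), c, op(c, j)), op(c, d(c, c, j), j), op(c, j)), op(c, g(c, c, c), g(op(c, j), g(c, c, c), j), j)), j, j), j)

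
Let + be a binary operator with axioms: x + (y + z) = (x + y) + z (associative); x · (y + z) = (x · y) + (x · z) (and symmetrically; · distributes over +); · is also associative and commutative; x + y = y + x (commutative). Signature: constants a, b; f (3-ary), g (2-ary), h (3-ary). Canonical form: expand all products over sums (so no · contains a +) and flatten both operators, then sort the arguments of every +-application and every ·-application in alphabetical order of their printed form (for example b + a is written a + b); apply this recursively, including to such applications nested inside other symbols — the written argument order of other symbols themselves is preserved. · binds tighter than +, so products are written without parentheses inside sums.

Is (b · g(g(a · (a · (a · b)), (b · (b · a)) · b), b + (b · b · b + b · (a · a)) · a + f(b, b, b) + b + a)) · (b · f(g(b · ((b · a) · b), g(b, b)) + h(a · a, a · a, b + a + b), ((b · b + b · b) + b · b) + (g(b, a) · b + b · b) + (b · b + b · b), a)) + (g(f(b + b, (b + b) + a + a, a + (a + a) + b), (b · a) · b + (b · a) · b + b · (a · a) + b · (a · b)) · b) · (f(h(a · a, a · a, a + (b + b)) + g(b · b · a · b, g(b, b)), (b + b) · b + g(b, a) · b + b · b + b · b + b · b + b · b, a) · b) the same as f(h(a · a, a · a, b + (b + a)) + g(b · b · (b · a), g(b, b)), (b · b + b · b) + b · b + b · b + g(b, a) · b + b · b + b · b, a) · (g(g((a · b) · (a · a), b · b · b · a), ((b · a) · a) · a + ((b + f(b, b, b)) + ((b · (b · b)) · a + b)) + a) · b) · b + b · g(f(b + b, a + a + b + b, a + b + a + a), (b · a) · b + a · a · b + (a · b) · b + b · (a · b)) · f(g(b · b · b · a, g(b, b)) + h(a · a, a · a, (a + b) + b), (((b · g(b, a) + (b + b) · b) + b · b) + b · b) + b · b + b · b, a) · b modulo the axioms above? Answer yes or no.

Answer: yes — both canonical forms are b · b · f(g(a · b · b · b, g(b, b)) + h(a · a, a · a, a + b + b), b · b + b · b + b · b + b · b + b · b + b · b + b · g(b, a), a) · g(f(b + b, a + a + b + b, a + a + a + b), a · a · b + a · b · b + a · b · b + a · b · b) + b · b · f(g(a · b · b · b, g(b, b)) + h(a · a, a · a, a + b + b), b · b + b · b + b · b + b · b + b · b + b · b + b · g(b, a), a) · g(g(a · a · a · b, a · b · b · b), a + a · a · a · b + a · b · b · b + b + b + f(b, b, b))

Derivation:
Left:  (b · g(g(a · (a · (a · b)), (b · (b · a)) · b), b + (b · b · b + b · (a · a)) · a + f(b, b, b) + b + a)) · (b · f(g(b · ((b · a) · b), g(b, b)) + h(a · a, a · a, b + a + b), ((b · b + b · b) + b · b) + (g(b, a) · b + b · b) + (b · b + b · b), a)) + (g(f(b + b, (b + b) + a + a, a + (a + a) + b), (b · a) · b + (b · a) · b + b · (a · a) + b · (a · b)) · b) · (f(h(a · a, a · a, a + (b + b)) + g(b · b · a · b, g(b, b)), (b + b) · b + g(b, a) · b + b · b + b · b + b · b + b · b, a) · b)
  Expand:  b · b · f(g(a · b · b · b, g(b, b)) + h(a · a, a · a, a + b + b), b · b + b · b + b · b + b · b + b · b + b · b + b · g(b, a), a) · g(g(a · a · a · b, a · b · b · b), a + a · a · a · b + a · b · b · b + b + b + f(b, b, b)) + b · b · f(g(a · b · b · b, g(b, b)) + h(a · a, a · a, a + b + b), b · b + b · b + b · b + b · b + b · b + b · b + b · g(b, a), a) · g(f(b + b, a + a + b + b, a + a + a + b), a · a · b + a · b · b + a · b · b + a · b · b)
  Sort arguments:  b · b · f(g(a · b · b · b, g(b, b)) + h(a · a, a · a, a + b + b), b · b + b · b + b · b + b · b + b · b + b · b + b · g(b, a), a) · g(f(b + b, a + a + b + b, a + a + a + b), a · a · b + a · b · b + a · b · b + a · b · b) + b · b · f(g(a · b · b · b, g(b, b)) + h(a · a, a · a, a + b + b), b · b + b · b + b · b + b · b + b · b + b · b + b · g(b, a), a) · g(g(a · a · a · b, a · b · b · b), a + a · a · a · b + a · b · b · b + b + b + f(b, b, b))
Right:  f(h(a · a, a · a, b + (b + a)) + g(b · b · (b · a), g(b, b)), (b · b + b · b) + b · b + b · b + g(b, a) · b + b · b + b · b, a) · (g(g((a · b) · (a · a), b · b · b · a), ((b · a) · a) · a + ((b + f(b, b, b)) + ((b · (b · b)) · a + b)) + a) · b) · b + b · g(f(b + b, a + a + b + b, a + b + a + a), (b · a) · b + a · a · b + (a · b) · b + b · (a · b)) · f(g(b · b · b · a, g(b, b)) + h(a · a, a · a, (a + b) + b), (((b · g(b, a) + (b + b) · b) + b · b) + b · b) + b · b + b · b, a) · b
  Expand products over sums:  b · b · f(g(a · b · b · b, g(b, b)) + h(a · a, a · a, a + b + b), b · b + b · b + b · b + b · b + b · b + b · b + b · g(b, a), a) · g(g(a · a · a · b, a · b · b · b), a + a · a · a · b + a · b · b · b + b + b + f(b, b, b)) + b · b · f(g(a · b · b · b, g(b, b)) + h(a · a, a · a, a + b + b), b · b + b · b + b · b + b · b + b · b + b · b + b · g(b, a), a) · g(f(b + b, a + a + b + b, a + a + a + b), a · a · b + a · b · b + a · b · b + a · b · b)
  Order the arguments:  b · b · f(g(a · b · b · b, g(b, b)) + h(a · a, a · a, a + b + b), b · b + b · b + b · b + b · b + b · b + b · b + b · g(b, a), a) · g(f(b + b, a + a + b + b, a + a + a + b), a · a · b + a · b · b + a · b · b + a · b · b) + b · b · f(g(a · b · b · b, g(b, b)) + h(a · a, a · a, a + b + b), b · b + b · b + b · b + b · b + b · b + b · b + b · g(b, a), a) · g(g(a · a · a · b, a · b · b · b), a + a · a · a · b + a · b · b · b + b + b + f(b, b, b))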